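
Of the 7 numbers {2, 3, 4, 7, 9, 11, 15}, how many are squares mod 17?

4

(2/17) = +1 → QR.
(3/17) = -1 → non-residue.
(4/17) = +1 → QR.
(7/17) = -1 → non-residue.
(9/17) = +1 → QR.
(11/17) = -1 → non-residue.
(15/17) = +1 → QR.
Total quadratic residues among the 7: 4.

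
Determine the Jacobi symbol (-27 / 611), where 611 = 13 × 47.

First reduce: -27 ≡ 584 (mod 611).
Pull out 2^3: since 611 ≡ 3 (mod 8), (2/611) = -1, so (2/611)^3 = -1.
Reciprocity: 73 ≡ 1 and 611 ≡ 3 (mod 4), so (73/611) = +(611/73).
Reduce top mod 73: now compute (27/73).
Reciprocity: 27 ≡ 3 and 73 ≡ 1 (mod 4), so (27/73) = +(73/27).
Reduce top mod 27: now compute (19/27).
Reciprocity: 19 ≡ 3 and 27 ≡ 3 (mod 4), so (19/27) = −(27/19).
Reduce top mod 19: now compute (8/19).
Pull out 2^3: since 19 ≡ 3 (mod 8), (2/19) = -1, so (2/19)^3 = -1.
Reached (1/19) = 1. Collecting the sign flips along the way, the symbol is -1.

-1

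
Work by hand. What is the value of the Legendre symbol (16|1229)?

1

Pull out 2^4: since 1229 ≡ 5 (mod 8), (2/1229) = -1, so (2/1229)^4 = +1.
Reached (1/1229) = 1. Collecting the sign flips along the way, the symbol is +1.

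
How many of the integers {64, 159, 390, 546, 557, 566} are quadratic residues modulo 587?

(64/587) = +1 → QR.
(159/587) = +1 → QR.
(390/587) = -1 → non-residue.
(546/587) = +1 → QR.
(557/587) = -1 → non-residue.
(566/587) = -1 → non-residue.
Total quadratic residues among the 6: 3.

3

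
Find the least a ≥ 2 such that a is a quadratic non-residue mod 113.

(2/113) = +1, so 2 is a residue.
(3/113) = −1, so 3 is the smallest positive non-residue mod 113.

3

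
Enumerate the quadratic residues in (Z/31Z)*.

Square k = 1,…,15 (k and 31−k give the same square):
1²=1, 2²=4, 3²=9, 4²=16, 5²=25, 6²≡5, 7²≡18, 8²≡2, 9²≡19, 10²≡7, 11²≡28, 12²≡20, 13²≡14, 14²≡10, 15²≡8 (mod 31).
So the quadratic residues mod 31 are {1, 2, 4, 5, 7, 8, 9, 10, 14, 16, 18, 19, 20, 25, 28}.

1,2,4,5,7,8,9,10,14,16,18,19,20,25,28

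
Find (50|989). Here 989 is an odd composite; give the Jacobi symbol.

-1

Pull out 2: since 989 ≡ 5 (mod 8), (2/989) = -1.
Reciprocity: 25 ≡ 1 and 989 ≡ 1 (mod 4), so (25/989) = +(989/25).
Reduce top mod 25: now compute (14/25).
Pull out 2: since 25 ≡ 1 (mod 8), (2/25) = +1.
Reciprocity: 7 ≡ 3 and 25 ≡ 1 (mod 4), so (7/25) = +(25/7).
Reduce top mod 7: now compute (4/7).
Pull out 2^2: since 7 ≡ 7 (mod 8), (2/7) = +1, so (2/7)^2 = +1.
Reached (1/7) = 1. Collecting the sign flips along the way, the symbol is -1.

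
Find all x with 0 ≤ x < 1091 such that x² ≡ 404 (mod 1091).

185, 906

Since 1091 ≡ 3 (mod 4), a square root of 404 is 404^((1091+1)/4) = 404^273 mod 1091.
Repeated squaring: 404^2≡657, 404^4≡704, 404^8≡302, 404^16≡651, 404^32≡493, 404^64≡847, 404^128≡622, 404^256≡670 (mod 1091).
404^273 = 404^(256+16+1) ≡ 906 (mod 1091).
Check: 906² = 820836 ≡ 404 (mod 1091). The two roots are 185 and 906.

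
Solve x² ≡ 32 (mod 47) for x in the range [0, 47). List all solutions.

Since 47 ≡ 3 (mod 4), a square root of 32 is 32^((47+1)/4) = 32^12 mod 47.
Repeated squaring: 32^2≡37, 32^4≡6, 32^8≡36 (mod 47).
32^12 = 32^(8+4) ≡ 28 (mod 47).
Check: 28² = 784 ≡ 32 (mod 47). The two roots are 19 and 28.

19, 28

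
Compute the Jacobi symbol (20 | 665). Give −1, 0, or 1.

0

Pull out 2^2: since 665 ≡ 1 (mod 8), (2/665) = +1, so (2/665)^2 = +1.
Reciprocity: 5 ≡ 1 and 665 ≡ 1 (mod 4), so (5/665) = +(665/5).
Reduce top mod 5: now compute (0/5).
Top reduces to 0: gcd > 1, so the symbol is 0.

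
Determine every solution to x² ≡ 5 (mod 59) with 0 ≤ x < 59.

8, 51

Since 59 ≡ 3 (mod 4), a square root of 5 is 5^((59+1)/4) = 5^15 mod 59.
Repeated squaring: 5^2≡25, 5^4≡35, 5^8≡45 (mod 59).
5^15 = 5^(8+4+2+1) ≡ 51 (mod 59).
Check: 51² = 2601 ≡ 5 (mod 59). The two roots are 8 and 51.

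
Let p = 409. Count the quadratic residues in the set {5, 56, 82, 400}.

3

(5/409) = +1 → QR.
(56/409) = -1 → non-residue.
(82/409) = +1 → QR.
(400/409) = +1 → QR.
Total quadratic residues among the 4: 3.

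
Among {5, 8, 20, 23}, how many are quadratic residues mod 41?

4

(5/41) = +1 → QR.
(8/41) = +1 → QR.
(20/41) = +1 → QR.
(23/41) = +1 → QR.
Total quadratic residues among the 4: 4.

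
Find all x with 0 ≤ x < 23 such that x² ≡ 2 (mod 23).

5, 18

Since 23 ≡ 3 (mod 4), a square root of 2 is 2^((23+1)/4) = 2^6 mod 23.
Repeated squaring: 2^2≡4, 2^4≡16 (mod 23).
2^6 = 2^(4+2) ≡ 18 (mod 23).
Check: 18² = 324 ≡ 2 (mod 23). The two roots are 5 and 18.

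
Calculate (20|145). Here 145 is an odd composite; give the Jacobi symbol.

Pull out 2^2: since 145 ≡ 1 (mod 8), (2/145) = +1, so (2/145)^2 = +1.
Reciprocity: 5 ≡ 1 and 145 ≡ 1 (mod 4), so (5/145) = +(145/5).
Reduce top mod 5: now compute (0/5).
Top reduces to 0: gcd > 1, so the symbol is 0.

0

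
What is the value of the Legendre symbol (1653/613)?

1

Euler's criterion: (1653/613) ≡ 427^306 (mod 613).
427^2 ≡ 268 (mod 613)
427^4 ≡ 103 (mod 613)
427^8 ≡ 188 (mod 613)
427^16 ≡ 403 (mod 613)
427^32 ≡ 577 (mod 613)
427^64 ≡ 70 (mod 613)
427^128 ≡ 609 (mod 613)
427^256 ≡ 16 (mod 613)
427^306 = 427^(256+32+16+2) ≡ 1 (mod 613).
Result is 1, so (1653/613) = 1.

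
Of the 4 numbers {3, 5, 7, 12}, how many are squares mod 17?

(3/17) = -1 → non-residue.
(5/17) = -1 → non-residue.
(7/17) = -1 → non-residue.
(12/17) = -1 → non-residue.
Total quadratic residues among the 4: 0.

0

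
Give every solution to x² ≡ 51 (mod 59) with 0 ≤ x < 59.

Since 59 ≡ 3 (mod 4), a square root of 51 is 51^((59+1)/4) = 51^15 mod 59.
Repeated squaring: 51^2≡5, 51^4≡25, 51^8≡35 (mod 59).
51^15 = 51^(8+4+2+1) ≡ 46 (mod 59).
Check: 46² = 2116 ≡ 51 (mod 59). The two roots are 13 and 46.

13, 46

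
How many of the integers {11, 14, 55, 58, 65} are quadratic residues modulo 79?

(11/79) = +1 → QR.
(14/79) = -1 → non-residue.
(55/79) = +1 → QR.
(58/79) = -1 → non-residue.
(65/79) = +1 → QR.
Total quadratic residues among the 5: 3.

3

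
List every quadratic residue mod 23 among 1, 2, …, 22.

1,2,3,4,6,8,9,12,13,16,18

Square k = 1,…,11 (k and 23−k give the same square):
1²=1, 2²=4, 3²=9, 4²=16, 5²≡2, 6²≡13, 7²≡3, 8²≡18, 9²≡12, 10²≡8, 11²≡6 (mod 23).
So the quadratic residues mod 23 are {1, 2, 3, 4, 6, 8, 9, 12, 13, 16, 18}.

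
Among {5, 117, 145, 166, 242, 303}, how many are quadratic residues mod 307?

(5/307) = -1 → non-residue.
(117/307) = -1 → non-residue.
(145/307) = +1 → QR.
(166/307) = -1 → non-residue.
(242/307) = -1 → non-residue.
(303/307) = -1 → non-residue.
Total quadratic residues among the 6: 1.

1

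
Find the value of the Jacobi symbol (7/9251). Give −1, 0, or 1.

-1

Reciprocity: 7 ≡ 3 and 9251 ≡ 3 (mod 4), so (7/9251) = −(9251/7).
Reduce top mod 7: now compute (4/7).
Pull out 2^2: since 7 ≡ 7 (mod 8), (2/7) = +1, so (2/7)^2 = +1.
Reached (1/7) = 1. Collecting the sign flips along the way, the symbol is -1.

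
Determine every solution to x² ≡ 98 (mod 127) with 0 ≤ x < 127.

Since 127 ≡ 3 (mod 4), a square root of 98 is 98^((127+1)/4) = 98^32 mod 127.
Repeated squaring: 98^2≡79, 98^4≡18, 98^8≡70, 98^16≡74, 98^32≡15 (mod 127).
98^32 = 98^(32) ≡ 15 (mod 127).
Check: 15² = 225 ≡ 98 (mod 127). The two roots are 15 and 112.

15, 112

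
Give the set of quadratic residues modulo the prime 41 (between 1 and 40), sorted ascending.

Square k = 1,…,20 (k and 41−k give the same square):
1²=1, 2²=4, 3²=9, 4²=16, 5²=25, 6²=36, 7²≡8, 8²≡23, 9²≡40, 10²≡18, 11²≡39, 12²≡21, 13²≡5, 14²≡32, 15²≡20, 16²≡10, 17²≡2, 18²≡37, 19²≡33, 20²≡31 (mod 41).
So the quadratic residues mod 41 are {1, 2, 4, 5, 8, 9, 10, 16, 18, 20, 21, 23, 25, 31, 32, 33, 36, 37, 39, 40}.

1 2 4 5 8 9 10 16 18 20 21 23 25 31 32 33 36 37 39 40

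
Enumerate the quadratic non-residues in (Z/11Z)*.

Square k = 1,…,5 (k and 11−k give the same square):
1²=1, 2²=4, 3²=9, 4²≡5, 5²≡3 (mod 11).
The residues are {1, 3, 4, 5, 9}; the non-residues are the remaining 5 nonzero classes.

2 6 7 8 10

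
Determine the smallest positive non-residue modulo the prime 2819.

(2/2819) = −1, so 2 is the smallest positive non-residue mod 2819.

2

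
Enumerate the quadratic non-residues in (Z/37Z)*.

Square k = 1,…,18 (k and 37−k give the same square):
1²=1, 2²=4, 3²=9, 4²=16, 5²=25, 6²=36, 7²≡12, 8²≡27, 9²≡7, 10²≡26, 11²≡10, 12²≡33, 13²≡21, 14²≡11, 15²≡3, 16²≡34, 17²≡30, 18²≡28 (mod 37).
The residues are {1, 3, 4, 7, 9, 10, 11, 12, 16, 21, 25, 26, 27, 28, 30, 33, 34, 36}; the non-residues are the remaining 18 nonzero classes.

2 5 6 8 13 14 15 17 18 19 20 22 23 24 29 31 32 35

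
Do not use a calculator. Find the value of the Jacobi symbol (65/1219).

1

Reciprocity: 65 ≡ 1 and 1219 ≡ 3 (mod 4), so (65/1219) = +(1219/65).
Reduce top mod 65: now compute (49/65).
Reciprocity: 49 ≡ 1 and 65 ≡ 1 (mod 4), so (49/65) = +(65/49).
Reduce top mod 49: now compute (16/49).
Pull out 2^4: since 49 ≡ 1 (mod 8), (2/49) = +1, so (2/49)^4 = +1.
Reached (1/49) = 1. Collecting the sign flips along the way, the symbol is +1.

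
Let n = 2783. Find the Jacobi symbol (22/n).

Pull out 2: since 2783 ≡ 7 (mod 8), (2/2783) = +1.
Reciprocity: 11 ≡ 3 and 2783 ≡ 3 (mod 4), so (11/2783) = −(2783/11).
Reduce top mod 11: now compute (0/11).
Top reduces to 0: gcd > 1, so the symbol is 0.

0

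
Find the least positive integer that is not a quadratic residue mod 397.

(2/397) = −1, so 2 is the smallest positive non-residue mod 397.

2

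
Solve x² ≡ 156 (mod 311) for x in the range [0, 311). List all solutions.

33, 278

Since 311 ≡ 3 (mod 4), a square root of 156 is 156^((311+1)/4) = 156^78 mod 311.
Repeated squaring: 156^2≡78, 156^4≡175, 156^8≡147, 156^16≡150, 156^32≡108, 156^64≡157 (mod 311).
156^78 = 156^(64+8+4+2) ≡ 278 (mod 311).
Check: 278² = 77284 ≡ 156 (mod 311). The two roots are 33 and 278.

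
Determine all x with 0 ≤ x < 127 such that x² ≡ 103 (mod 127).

22, 105

Since 127 ≡ 3 (mod 4), a square root of 103 is 103^((127+1)/4) = 103^32 mod 127.
Repeated squaring: 103^2≡68, 103^4≡52, 103^8≡37, 103^16≡99, 103^32≡22 (mod 127).
103^32 = 103^(32) ≡ 22 (mod 127).
Check: 22² = 484 ≡ 103 (mod 127). The two roots are 22 and 105.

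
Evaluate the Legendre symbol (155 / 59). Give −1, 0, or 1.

Euler's criterion: (155/59) ≡ 37^29 (mod 59).
37^2 ≡ 12 (mod 59)
37^4 ≡ 26 (mod 59)
37^8 ≡ 27 (mod 59)
37^16 ≡ 21 (mod 59)
37^29 = 37^(16+8+4+1) ≡ 58 (mod 59).
Result is 58 ≡ −1, so (155/59) = −1.

-1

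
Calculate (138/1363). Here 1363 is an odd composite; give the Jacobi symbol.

-1

Pull out 2: since 1363 ≡ 3 (mod 8), (2/1363) = -1.
Reciprocity: 69 ≡ 1 and 1363 ≡ 3 (mod 4), so (69/1363) = +(1363/69).
Reduce top mod 69: now compute (52/69).
Pull out 2^2: since 69 ≡ 5 (mod 8), (2/69) = -1, so (2/69)^2 = +1.
Reciprocity: 13 ≡ 1 and 69 ≡ 1 (mod 4), so (13/69) = +(69/13).
Reduce top mod 13: now compute (4/13).
Pull out 2^2: since 13 ≡ 5 (mod 8), (2/13) = -1, so (2/13)^2 = +1.
Reached (1/13) = 1. Collecting the sign flips along the way, the symbol is -1.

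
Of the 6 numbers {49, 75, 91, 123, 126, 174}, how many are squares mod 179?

3

(49/179) = +1 → QR.
(75/179) = +1 → QR.
(91/179) = -1 → non-residue.
(123/179) = -1 → non-residue.
(126/179) = +1 → QR.
(174/179) = -1 → non-residue.
Total quadratic residues among the 6: 3.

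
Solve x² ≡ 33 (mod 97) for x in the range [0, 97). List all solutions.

97 ≡ 1 (mod 4), so we find a root by search.
Trying successive values, 18² = 324 ≡ 33 (mod 97). The other root is 97 − 18 = 79.

18, 79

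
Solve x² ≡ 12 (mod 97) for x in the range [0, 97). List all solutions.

20, 77

97 ≡ 1 (mod 4), so we find a root by search.
Trying successive values, 20² = 400 ≡ 12 (mod 97). The other root is 97 − 20 = 77.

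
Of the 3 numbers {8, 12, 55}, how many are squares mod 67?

1

(8/67) = -1 → non-residue.
(12/67) = -1 → non-residue.
(55/67) = +1 → QR.
Total quadratic residues among the 3: 1.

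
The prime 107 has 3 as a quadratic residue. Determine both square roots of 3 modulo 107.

Since 107 ≡ 3 (mod 4), a square root of 3 is 3^((107+1)/4) = 3^27 mod 107.
Repeated squaring: 3^2≡9, 3^4≡81, 3^8≡34, 3^16≡86 (mod 107).
3^27 = 3^(16+8+2+1) ≡ 89 (mod 107).
Check: 89² = 7921 ≡ 3 (mod 107). The two roots are 18 and 89.

18, 89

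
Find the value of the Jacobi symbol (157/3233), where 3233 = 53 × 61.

Reciprocity: 157 ≡ 1 and 3233 ≡ 1 (mod 4), so (157/3233) = +(3233/157).
Reduce top mod 157: now compute (93/157).
Reciprocity: 93 ≡ 1 and 157 ≡ 1 (mod 4), so (93/157) = +(157/93).
Reduce top mod 93: now compute (64/93).
Pull out 2^6: since 93 ≡ 5 (mod 8), (2/93) = -1, so (2/93)^6 = +1.
Reached (1/93) = 1. Collecting the sign flips along the way, the symbol is +1.

1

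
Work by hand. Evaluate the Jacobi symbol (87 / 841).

0

Reciprocity: 87 ≡ 3 and 841 ≡ 1 (mod 4), so (87/841) = +(841/87).
Reduce top mod 87: now compute (58/87).
Pull out 2: since 87 ≡ 7 (mod 8), (2/87) = +1.
Reciprocity: 29 ≡ 1 and 87 ≡ 3 (mod 4), so (29/87) = +(87/29).
Reduce top mod 29: now compute (0/29).
Top reduces to 0: gcd > 1, so the symbol is 0.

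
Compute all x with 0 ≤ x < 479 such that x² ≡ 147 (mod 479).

Since 479 ≡ 3 (mod 4), a square root of 147 is 147^((479+1)/4) = 147^120 mod 479.
Repeated squaring: 147^2≡54, 147^4≡42, 147^8≡327, 147^16≡112, 147^32≡90, 147^64≡436 (mod 479).
147^120 = 147^(64+32+16+8) ≡ 262 (mod 479).
Check: 262² = 68644 ≡ 147 (mod 479). The two roots are 217 and 262.

217, 262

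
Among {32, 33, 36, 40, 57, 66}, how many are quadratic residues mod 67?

(32/67) = -1 → non-residue.
(33/67) = +1 → QR.
(36/67) = +1 → QR.
(40/67) = +1 → QR.
(57/67) = -1 → non-residue.
(66/67) = -1 → non-residue.
Total quadratic residues among the 6: 3.

3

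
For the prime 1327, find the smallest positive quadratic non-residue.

(2/1327) = +1, so 2 is a residue.
(3/1327) = −1, so 3 is the smallest positive non-residue mod 1327.

3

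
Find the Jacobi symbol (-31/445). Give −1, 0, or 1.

First reduce: -31 ≡ 414 (mod 445).
Pull out 2: since 445 ≡ 5 (mod 8), (2/445) = -1.
Reciprocity: 207 ≡ 3 and 445 ≡ 1 (mod 4), so (207/445) = +(445/207).
Reduce top mod 207: now compute (31/207).
Reciprocity: 31 ≡ 3 and 207 ≡ 3 (mod 4), so (31/207) = −(207/31).
Reduce top mod 31: now compute (21/31).
Reciprocity: 21 ≡ 1 and 31 ≡ 3 (mod 4), so (21/31) = +(31/21).
Reduce top mod 21: now compute (10/21).
Pull out 2: since 21 ≡ 5 (mod 8), (2/21) = -1.
Reciprocity: 5 ≡ 1 and 21 ≡ 1 (mod 4), so (5/21) = +(21/5).
Reduce top mod 5: now compute (1/5).
Reached (1/5) = 1. Collecting the sign flips along the way, the symbol is -1.

-1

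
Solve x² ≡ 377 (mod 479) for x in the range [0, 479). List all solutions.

188, 291

Since 479 ≡ 3 (mod 4), a square root of 377 is 377^((479+1)/4) = 377^120 mod 479.
Repeated squaring: 377^2≡345, 377^4≡233, 377^8≡162, 377^16≡378, 377^32≡142, 377^64≡46 (mod 479).
377^120 = 377^(64+32+16+8) ≡ 291 (mod 479).
Check: 291² = 84681 ≡ 377 (mod 479). The two roots are 188 and 291.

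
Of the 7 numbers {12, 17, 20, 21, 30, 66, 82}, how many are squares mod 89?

(12/89) = -1 → non-residue.
(17/89) = +1 → QR.
(20/89) = +1 → QR.
(21/89) = +1 → QR.
(30/89) = -1 → non-residue.
(66/89) = -1 → non-residue.
(82/89) = -1 → non-residue.
Total quadratic residues among the 7: 3.

3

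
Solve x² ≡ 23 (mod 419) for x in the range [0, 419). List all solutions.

Since 419 ≡ 3 (mod 4), a square root of 23 is 23^((419+1)/4) = 23^105 mod 419.
Repeated squaring: 23^2≡110, 23^4≡368, 23^8≡87, 23^16≡27, 23^32≡310, 23^64≡149 (mod 419).
23^105 = 23^(64+32+8+1) ≡ 237 (mod 419).
Check: 237² = 56169 ≡ 23 (mod 419). The two roots are 182 and 237.

182, 237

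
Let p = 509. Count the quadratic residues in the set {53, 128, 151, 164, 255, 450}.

0

(53/509) = -1 → non-residue.
(128/509) = -1 → non-residue.
(151/509) = -1 → non-residue.
(164/509) = -1 → non-residue.
(255/509) = -1 → non-residue.
(450/509) = -1 → non-residue.
Total quadratic residues among the 6: 0.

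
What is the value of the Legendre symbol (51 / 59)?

Reciprocity: 51 ≡ 3 and 59 ≡ 3 (mod 4), so (51/59) = −(59/51).
Reduce top mod 51: now compute (8/51).
Pull out 2^3: since 51 ≡ 3 (mod 8), (2/51) = -1, so (2/51)^3 = -1.
Reached (1/51) = 1. Collecting the sign flips along the way, the symbol is +1.

1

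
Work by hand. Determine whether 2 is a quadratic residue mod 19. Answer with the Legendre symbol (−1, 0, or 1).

Euler's criterion: (2/19) ≡ 2^9 (mod 19).
2^2 ≡ 4 (mod 19)
2^4 ≡ 16 (mod 19)
2^8 ≡ 9 (mod 19)
2^9 = 2^(8+1) ≡ 18 (mod 19).
Result is 18 ≡ −1, so (2/19) = −1.

-1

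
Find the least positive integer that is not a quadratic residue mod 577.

5

(2/577) = +1, so 2 is a residue.
(3/577) = +1, so 3 is a residue.
(4/577) = +1, so 4 is a residue.
(5/577) = −1, so 5 is the smallest positive non-residue mod 577.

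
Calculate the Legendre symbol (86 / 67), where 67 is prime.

First reduce: 86 ≡ 19 (mod 67).
Reciprocity: 19 ≡ 3 and 67 ≡ 3 (mod 4), so (19/67) = −(67/19).
Reduce top mod 19: now compute (10/19).
Pull out 2: since 19 ≡ 3 (mod 8), (2/19) = -1.
Reciprocity: 5 ≡ 1 and 19 ≡ 3 (mod 4), so (5/19) = +(19/5).
Reduce top mod 5: now compute (4/5).
Pull out 2^2: since 5 ≡ 5 (mod 8), (2/5) = -1, so (2/5)^2 = +1.
Reached (1/5) = 1. Collecting the sign flips along the way, the symbol is +1.

1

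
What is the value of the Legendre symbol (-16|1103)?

Euler's criterion: (-16/1103) ≡ 1087^551 (mod 1103).
1087^2 ≡ 256 (mod 1103)
1087^4 ≡ 459 (mod 1103)
1087^8 ≡ 8 (mod 1103)
1087^16 ≡ 64 (mod 1103)
1087^32 ≡ 787 (mod 1103)
1087^64 ≡ 586 (mod 1103)
1087^128 ≡ 363 (mod 1103)
1087^256 ≡ 512 (mod 1103)
1087^512 ≡ 733 (mod 1103)
1087^551 = 1087^(512+32+4+2+1) ≡ 1102 (mod 1103).
Result is 1102 ≡ −1, so (-16/1103) = −1.

-1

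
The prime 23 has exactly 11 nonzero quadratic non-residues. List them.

Square k = 1,…,11 (k and 23−k give the same square):
1²=1, 2²=4, 3²=9, 4²=16, 5²≡2, 6²≡13, 7²≡3, 8²≡18, 9²≡12, 10²≡8, 11²≡6 (mod 23).
The residues are {1, 2, 3, 4, 6, 8, 9, 12, 13, 16, 18}; the non-residues are the remaining 11 nonzero classes.

5, 7, 10, 11, 14, 15, 17, 19, 20, 21, 22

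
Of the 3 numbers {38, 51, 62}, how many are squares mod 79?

(38/79) = +1 → QR.
(51/79) = +1 → QR.
(62/79) = +1 → QR.
Total quadratic residues among the 3: 3.

3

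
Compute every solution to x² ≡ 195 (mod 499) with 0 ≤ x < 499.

131, 368

Since 499 ≡ 3 (mod 4), a square root of 195 is 195^((499+1)/4) = 195^125 mod 499.
Repeated squaring: 195^2≡101, 195^4≡221, 195^8≡438, 195^16≡228, 195^32≡88, 195^64≡259 (mod 499).
195^125 = 195^(64+32+16+8+4+1) ≡ 131 (mod 499).
Check: 131² = 17161 ≡ 195 (mod 499). The two roots are 131 and 368.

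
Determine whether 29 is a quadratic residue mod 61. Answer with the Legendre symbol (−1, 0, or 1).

-1

Euler's criterion: (29/61) ≡ 29^30 (mod 61).
29^2 ≡ 48 (mod 61)
29^4 ≡ 47 (mod 61)
29^8 ≡ 13 (mod 61)
29^16 ≡ 47 (mod 61)
29^30 = 29^(16+8+4+2) ≡ 60 (mod 61).
Result is 60 ≡ −1, so (29/61) = −1.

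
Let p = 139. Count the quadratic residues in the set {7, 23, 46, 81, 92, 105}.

(7/139) = +1 → QR.
(23/139) = -1 → non-residue.
(46/139) = +1 → QR.
(81/139) = +1 → QR.
(92/139) = -1 → non-residue.
(105/139) = -1 → non-residue.
Total quadratic residues among the 6: 3.

3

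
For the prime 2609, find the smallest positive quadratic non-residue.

3

(2/2609) = +1, so 2 is a residue.
(3/2609) = −1, so 3 is the smallest positive non-residue mod 2609.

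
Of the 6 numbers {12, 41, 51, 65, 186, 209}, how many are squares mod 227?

4

(12/227) = +1 → QR.
(41/227) = -1 → non-residue.
(51/227) = -1 → non-residue.
(65/227) = +1 → QR.
(186/227) = +1 → QR.
(209/227) = +1 → QR.
Total quadratic residues among the 6: 4.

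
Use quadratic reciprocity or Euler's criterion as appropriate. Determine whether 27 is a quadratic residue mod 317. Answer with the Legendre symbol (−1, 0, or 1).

-1

Euler's criterion: (27/317) ≡ 27^158 (mod 317).
27^2 ≡ 95 (mod 317)
27^4 ≡ 149 (mod 317)
27^8 ≡ 11 (mod 317)
27^16 ≡ 121 (mod 317)
27^32 ≡ 59 (mod 317)
27^64 ≡ 311 (mod 317)
27^128 ≡ 36 (mod 317)
27^158 = 27^(128+16+8+4+2) ≡ 316 (mod 317).
Result is 316 ≡ −1, so (27/317) = −1.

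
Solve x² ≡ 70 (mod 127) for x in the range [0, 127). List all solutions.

18, 109

Since 127 ≡ 3 (mod 4), a square root of 70 is 70^((127+1)/4) = 70^32 mod 127.
Repeated squaring: 70^2≡74, 70^4≡15, 70^8≡98, 70^16≡79, 70^32≡18 (mod 127).
70^32 = 70^(32) ≡ 18 (mod 127).
Check: 18² = 324 ≡ 70 (mod 127). The two roots are 18 and 109.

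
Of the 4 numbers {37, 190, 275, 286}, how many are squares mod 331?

(37/331) = -1 → non-residue.
(190/331) = -1 → non-residue.
(275/331) = -1 → non-residue.
(286/331) = -1 → non-residue.
Total quadratic residues among the 4: 0.

0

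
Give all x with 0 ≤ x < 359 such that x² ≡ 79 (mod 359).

Since 359 ≡ 3 (mod 4), a square root of 79 is 79^((359+1)/4) = 79^90 mod 359.
Repeated squaring: 79^2≡138, 79^4≡17, 79^8≡289, 79^16≡233, 79^32≡80, 79^64≡297 (mod 359).
79^90 = 79^(64+16+8+2) ≡ 34 (mod 359).
Check: 34² = 1156 ≡ 79 (mod 359). The two roots are 34 and 325.

34, 325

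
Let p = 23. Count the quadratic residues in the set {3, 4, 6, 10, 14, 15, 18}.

(3/23) = +1 → QR.
(4/23) = +1 → QR.
(6/23) = +1 → QR.
(10/23) = -1 → non-residue.
(14/23) = -1 → non-residue.
(15/23) = -1 → non-residue.
(18/23) = +1 → QR.
Total quadratic residues among the 7: 4.

4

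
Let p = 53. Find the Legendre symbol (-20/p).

-1

Euler's criterion: (-20/53) ≡ 33^26 (mod 53).
33^2 ≡ 29 (mod 53)
33^4 ≡ 46 (mod 53)
33^8 ≡ 49 (mod 53)
33^16 ≡ 16 (mod 53)
33^26 = 33^(16+8+2) ≡ 52 (mod 53).
Result is 52 ≡ −1, so (-20/53) = −1.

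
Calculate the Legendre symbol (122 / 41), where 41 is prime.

Euler's criterion: (122/41) ≡ 40^20 (mod 41).
40^2 ≡ 1 (mod 41)
40^4 ≡ 1 (mod 41)
40^8 ≡ 1 (mod 41)
40^16 ≡ 1 (mod 41)
40^20 = 40^(16+4) ≡ 1 (mod 41).
Result is 1, so (122/41) = 1.

1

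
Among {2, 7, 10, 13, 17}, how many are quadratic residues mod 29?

2

(2/29) = -1 → non-residue.
(7/29) = +1 → QR.
(10/29) = -1 → non-residue.
(13/29) = +1 → QR.
(17/29) = -1 → non-residue.
Total quadratic residues among the 5: 2.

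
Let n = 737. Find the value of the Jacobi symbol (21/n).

-1

Reciprocity: 21 ≡ 1 and 737 ≡ 1 (mod 4), so (21/737) = +(737/21).
Reduce top mod 21: now compute (2/21).
Pull out 2: since 21 ≡ 5 (mod 8), (2/21) = -1.
Reached (1/21) = 1. Collecting the sign flips along the way, the symbol is -1.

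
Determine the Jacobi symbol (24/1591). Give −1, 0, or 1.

-1

Pull out 2^3: since 1591 ≡ 7 (mod 8), (2/1591) = +1, so (2/1591)^3 = +1.
Reciprocity: 3 ≡ 3 and 1591 ≡ 3 (mod 4), so (3/1591) = −(1591/3).
Reduce top mod 3: now compute (1/3).
Reached (1/3) = 1. Collecting the sign flips along the way, the symbol is -1.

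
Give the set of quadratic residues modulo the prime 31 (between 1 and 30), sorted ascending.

1 2 4 5 7 8 9 10 14 16 18 19 20 25 28

Square k = 1,…,15 (k and 31−k give the same square):
1²=1, 2²=4, 3²=9, 4²=16, 5²=25, 6²≡5, 7²≡18, 8²≡2, 9²≡19, 10²≡7, 11²≡28, 12²≡20, 13²≡14, 14²≡10, 15²≡8 (mod 31).
So the quadratic residues mod 31 are {1, 2, 4, 5, 7, 8, 9, 10, 14, 16, 18, 19, 20, 25, 28}.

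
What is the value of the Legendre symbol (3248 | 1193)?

-1

First reduce: 3248 ≡ 862 (mod 1193).
Pull out 2: since 1193 ≡ 1 (mod 8), (2/1193) = +1.
Reciprocity: 431 ≡ 3 and 1193 ≡ 1 (mod 4), so (431/1193) = +(1193/431).
Reduce top mod 431: now compute (331/431).
Reciprocity: 331 ≡ 3 and 431 ≡ 3 (mod 4), so (331/431) = −(431/331).
Reduce top mod 331: now compute (100/331).
Pull out 2^2: since 331 ≡ 3 (mod 8), (2/331) = -1, so (2/331)^2 = +1.
Reciprocity: 25 ≡ 1 and 331 ≡ 3 (mod 4), so (25/331) = +(331/25).
Reduce top mod 25: now compute (6/25).
Pull out 2: since 25 ≡ 1 (mod 8), (2/25) = +1.
Reciprocity: 3 ≡ 3 and 25 ≡ 1 (mod 4), so (3/25) = +(25/3).
Reduce top mod 3: now compute (1/3).
Reached (1/3) = 1. Collecting the sign flips along the way, the symbol is -1.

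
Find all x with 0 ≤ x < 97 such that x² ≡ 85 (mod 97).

45, 52

97 ≡ 1 (mod 4), so we find a root by search.
Trying successive values, 45² = 2025 ≡ 85 (mod 97). The other root is 97 − 45 = 52.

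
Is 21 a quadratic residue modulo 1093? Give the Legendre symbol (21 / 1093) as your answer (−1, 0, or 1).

1

Euler's criterion: (21/1093) ≡ 21^546 (mod 1093).
21^2 ≡ 441 (mod 1093)
21^4 ≡ 1020 (mod 1093)
21^8 ≡ 957 (mod 1093)
21^16 ≡ 1008 (mod 1093)
21^32 ≡ 667 (mod 1093)
21^64 ≡ 38 (mod 1093)
21^128 ≡ 351 (mod 1093)
21^256 ≡ 785 (mod 1093)
21^512 ≡ 866 (mod 1093)
21^546 = 21^(512+32+2) ≡ 1 (mod 1093).
Result is 1, so (21/1093) = 1.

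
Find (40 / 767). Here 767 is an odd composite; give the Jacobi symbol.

Pull out 2^3: since 767 ≡ 7 (mod 8), (2/767) = +1, so (2/767)^3 = +1.
Reciprocity: 5 ≡ 1 and 767 ≡ 3 (mod 4), so (5/767) = +(767/5).
Reduce top mod 5: now compute (2/5).
Pull out 2: since 5 ≡ 5 (mod 8), (2/5) = -1.
Reached (1/5) = 1. Collecting the sign flips along the way, the symbol is -1.

-1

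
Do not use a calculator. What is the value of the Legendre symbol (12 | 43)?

Pull out 2^2: since 43 ≡ 3 (mod 8), (2/43) = -1, so (2/43)^2 = +1.
Reciprocity: 3 ≡ 3 and 43 ≡ 3 (mod 4), so (3/43) = −(43/3).
Reduce top mod 3: now compute (1/3).
Reached (1/3) = 1. Collecting the sign flips along the way, the symbol is -1.

-1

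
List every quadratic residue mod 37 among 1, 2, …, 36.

Square k = 1,…,18 (k and 37−k give the same square):
1²=1, 2²=4, 3²=9, 4²=16, 5²=25, 6²=36, 7²≡12, 8²≡27, 9²≡7, 10²≡26, 11²≡10, 12²≡33, 13²≡21, 14²≡11, 15²≡3, 16²≡34, 17²≡30, 18²≡28 (mod 37).
So the quadratic residues mod 37 are {1, 3, 4, 7, 9, 10, 11, 12, 16, 21, 25, 26, 27, 28, 30, 33, 34, 36}.

1 3 4 7 9 10 11 12 16 21 25 26 27 28 30 33 34 36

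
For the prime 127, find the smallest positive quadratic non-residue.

3

(2/127) = +1, so 2 is a residue.
(3/127) = −1, so 3 is the smallest positive non-residue mod 127.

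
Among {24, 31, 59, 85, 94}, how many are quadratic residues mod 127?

2

(24/127) = -1 → non-residue.
(31/127) = +1 → QR.
(59/127) = -1 → non-residue.
(85/127) = -1 → non-residue.
(94/127) = +1 → QR.
Total quadratic residues among the 5: 2.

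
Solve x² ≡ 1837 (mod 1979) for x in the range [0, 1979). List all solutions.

585, 1394

Since 1979 ≡ 3 (mod 4), a square root of 1837 is 1837^((1979+1)/4) = 1837^495 mod 1979.
Repeated squaring: 1837^2≡374, 1837^4≡1346, 1837^8≡931, 1837^16≡1938, 1837^32≡1681, 1837^64≡1728, 1837^128≡1652, 1837^256≡63 (mod 1979).
1837^495 = 1837^(256+128+64+32+8+4+2+1) ≡ 585 (mod 1979).
Check: 585² = 342225 ≡ 1837 (mod 1979). The two roots are 585 and 1394.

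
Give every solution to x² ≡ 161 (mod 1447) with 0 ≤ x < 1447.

86, 1361

Since 1447 ≡ 3 (mod 4), a square root of 161 is 161^((1447+1)/4) = 161^362 mod 1447.
Repeated squaring: 161^2≡1322, 161^4≡1155, 161^8≡1338, 161^16≡305, 161^32≡417, 161^64≡249, 161^128≡1227, 161^256≡649 (mod 1447).
161^362 = 161^(256+64+32+8+2) ≡ 86 (mod 1447).
Check: 86² = 7396 ≡ 161 (mod 1447). The two roots are 86 and 1361.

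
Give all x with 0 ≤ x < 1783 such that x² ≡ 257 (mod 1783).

Since 1783 ≡ 3 (mod 4), a square root of 257 is 257^((1783+1)/4) = 257^446 mod 1783.
Repeated squaring: 257^2≡78, 257^4≡735, 257^8≡1759, 257^16≡576, 257^32≡138, 257^64≡1214, 257^128≡1038, 257^256≡512 (mod 1783).
257^446 = 257^(256+128+32+16+8+4+2) ≡ 573 (mod 1783).
Check: 573² = 328329 ≡ 257 (mod 1783). The two roots are 573 and 1210.

573, 1210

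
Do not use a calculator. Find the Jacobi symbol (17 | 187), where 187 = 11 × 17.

Reciprocity: 17 ≡ 1 and 187 ≡ 3 (mod 4), so (17/187) = +(187/17).
Reduce top mod 17: now compute (0/17).
Top reduces to 0: gcd > 1, so the symbol is 0.

0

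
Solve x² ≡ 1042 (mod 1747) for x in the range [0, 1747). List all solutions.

Since 1747 ≡ 3 (mod 4), a square root of 1042 is 1042^((1747+1)/4) = 1042^437 mod 1747.
Repeated squaring: 1042^2≡877, 1042^4≡449, 1042^8≡696, 1042^16≡497, 1042^32≡682, 1042^64≡422, 1042^128≡1637, 1042^256≡1618 (mod 1747).
1042^437 = 1042^(256+128+32+16+4+1) ≡ 825 (mod 1747).
Check: 825² = 680625 ≡ 1042 (mod 1747). The two roots are 825 and 922.

825, 922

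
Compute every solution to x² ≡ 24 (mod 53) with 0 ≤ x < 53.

53 ≡ 1 (mod 4), so we find a root by search.
Trying successive values, 17² = 289 ≡ 24 (mod 53). The other root is 53 − 17 = 36.

17, 36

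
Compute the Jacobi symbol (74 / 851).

Pull out 2: since 851 ≡ 3 (mod 8), (2/851) = -1.
Reciprocity: 37 ≡ 1 and 851 ≡ 3 (mod 4), so (37/851) = +(851/37).
Reduce top mod 37: now compute (0/37).
Top reduces to 0: gcd > 1, so the symbol is 0.

0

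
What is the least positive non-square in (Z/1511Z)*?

(2/1511) = +1, so 2 is a residue.
(3/1511) = +1, so 3 is a residue.
(4/1511) = +1, so 4 is a residue.
(5/1511) = +1, so 5 is a residue.
(6/1511) = +1, so 6 is a residue.
(7/1511) = +1, so 7 is a residue.
(8/1511) = +1, so 8 is a residue.
(9/1511) = +1, so 9 is a residue.
(10/1511) = +1, so 10 is a residue.
(11/1511) = −1, so 11 is the smallest positive non-residue mod 1511.

11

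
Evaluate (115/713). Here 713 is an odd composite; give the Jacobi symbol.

0

Reciprocity: 115 ≡ 3 and 713 ≡ 1 (mod 4), so (115/713) = +(713/115).
Reduce top mod 115: now compute (23/115).
Reciprocity: 23 ≡ 3 and 115 ≡ 3 (mod 4), so (23/115) = −(115/23).
Reduce top mod 23: now compute (0/23).
Top reduces to 0: gcd > 1, so the symbol is 0.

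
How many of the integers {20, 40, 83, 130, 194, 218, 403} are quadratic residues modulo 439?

5

(20/439) = +1 → QR.
(40/439) = +1 → QR.
(83/439) = +1 → QR.
(130/439) = +1 → QR.
(194/439) = -1 → non-residue.
(218/439) = +1 → QR.
(403/439) = -1 → non-residue.
Total quadratic residues among the 7: 5.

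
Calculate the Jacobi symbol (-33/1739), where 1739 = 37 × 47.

1

First reduce: -33 ≡ 1706 (mod 1739).
Pull out 2: since 1739 ≡ 3 (mod 8), (2/1739) = -1.
Reciprocity: 853 ≡ 1 and 1739 ≡ 3 (mod 4), so (853/1739) = +(1739/853).
Reduce top mod 853: now compute (33/853).
Reciprocity: 33 ≡ 1 and 853 ≡ 1 (mod 4), so (33/853) = +(853/33).
Reduce top mod 33: now compute (28/33).
Pull out 2^2: since 33 ≡ 1 (mod 8), (2/33) = +1, so (2/33)^2 = +1.
Reciprocity: 7 ≡ 3 and 33 ≡ 1 (mod 4), so (7/33) = +(33/7).
Reduce top mod 7: now compute (5/7).
Reciprocity: 5 ≡ 1 and 7 ≡ 3 (mod 4), so (5/7) = +(7/5).
Reduce top mod 5: now compute (2/5).
Pull out 2: since 5 ≡ 5 (mod 8), (2/5) = -1.
Reached (1/5) = 1. Collecting the sign flips along the way, the symbol is +1.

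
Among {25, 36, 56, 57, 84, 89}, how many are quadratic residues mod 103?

(25/103) = +1 → QR.
(36/103) = +1 → QR.
(56/103) = +1 → QR.
(57/103) = -1 → non-residue.
(84/103) = -1 → non-residue.
(89/103) = -1 → non-residue.
Total quadratic residues among the 6: 3.

3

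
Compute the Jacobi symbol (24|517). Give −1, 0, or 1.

Pull out 2^3: since 517 ≡ 5 (mod 8), (2/517) = -1, so (2/517)^3 = -1.
Reciprocity: 3 ≡ 3 and 517 ≡ 1 (mod 4), so (3/517) = +(517/3).
Reduce top mod 3: now compute (1/3).
Reached (1/3) = 1. Collecting the sign flips along the way, the symbol is -1.

-1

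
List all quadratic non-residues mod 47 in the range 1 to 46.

Square k = 1,…,23 (k and 47−k give the same square):
1²=1, 2²=4, 3²=9, 4²=16, 5²=25, 6²=36, 7²≡2, 8²≡17, 9²≡34, 10²≡6, 11²≡27, 12²≡3, 13²≡28, 14²≡8, 15²≡37, 16²≡21, 17²≡7, 18²≡42, 19²≡32, 20²≡24, 21²≡18, 22²≡14, 23²≡12 (mod 47).
The residues are {1, 2, 3, 4, 6, 7, 8, 9, 12, 14, 16, 17, 18, 21, 24, 25, 27, 28, 32, 34, 36, 37, 42}; the non-residues are the remaining 23 nonzero classes.

5, 10, 11, 13, 15, 19, 20, 22, 23, 26, 29, 30, 31, 33, 35, 38, 39, 40, 41, 43, 44, 45, 46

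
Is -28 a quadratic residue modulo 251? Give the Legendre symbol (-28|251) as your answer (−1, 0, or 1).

-1

Euler's criterion: (-28/251) ≡ 223^125 (mod 251).
223^2 ≡ 31 (mod 251)
223^4 ≡ 208 (mod 251)
223^8 ≡ 92 (mod 251)
223^16 ≡ 181 (mod 251)
223^32 ≡ 131 (mod 251)
223^64 ≡ 93 (mod 251)
223^125 = 223^(64+32+16+8+4+1) ≡ 250 (mod 251).
Result is 250 ≡ −1, so (-28/251) = −1.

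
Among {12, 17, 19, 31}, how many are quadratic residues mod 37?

1

(12/37) = +1 → QR.
(17/37) = -1 → non-residue.
(19/37) = -1 → non-residue.
(31/37) = -1 → non-residue.
Total quadratic residues among the 4: 1.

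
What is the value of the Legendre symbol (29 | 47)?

Reciprocity: 29 ≡ 1 and 47 ≡ 3 (mod 4), so (29/47) = +(47/29).
Reduce top mod 29: now compute (18/29).
Pull out 2: since 29 ≡ 5 (mod 8), (2/29) = -1.
Reciprocity: 9 ≡ 1 and 29 ≡ 1 (mod 4), so (9/29) = +(29/9).
Reduce top mod 9: now compute (2/9).
Pull out 2: since 9 ≡ 1 (mod 8), (2/9) = +1.
Reached (1/9) = 1. Collecting the sign flips along the way, the symbol is -1.

-1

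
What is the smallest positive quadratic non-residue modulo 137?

3

(2/137) = +1, so 2 is a residue.
(3/137) = −1, so 3 is the smallest positive non-residue mod 137.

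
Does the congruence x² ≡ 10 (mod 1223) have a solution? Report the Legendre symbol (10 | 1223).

Pull out 2: since 1223 ≡ 7 (mod 8), (2/1223) = +1.
Reciprocity: 5 ≡ 1 and 1223 ≡ 3 (mod 4), so (5/1223) = +(1223/5).
Reduce top mod 5: now compute (3/5).
Reciprocity: 3 ≡ 3 and 5 ≡ 1 (mod 4), so (3/5) = +(5/3).
Reduce top mod 3: now compute (2/3).
Pull out 2: since 3 ≡ 3 (mod 8), (2/3) = -1.
Reached (1/3) = 1. Collecting the sign flips along the way, the symbol is -1.

-1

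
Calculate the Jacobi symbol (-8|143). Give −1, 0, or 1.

-1

First reduce: -8 ≡ 135 (mod 143).
Reciprocity: 135 ≡ 3 and 143 ≡ 3 (mod 4), so (135/143) = −(143/135).
Reduce top mod 135: now compute (8/135).
Pull out 2^3: since 135 ≡ 7 (mod 8), (2/135) = +1, so (2/135)^3 = +1.
Reached (1/135) = 1. Collecting the sign flips along the way, the symbol is -1.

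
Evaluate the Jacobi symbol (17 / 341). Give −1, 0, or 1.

Reciprocity: 17 ≡ 1 and 341 ≡ 1 (mod 4), so (17/341) = +(341/17).
Reduce top mod 17: now compute (1/17).
Reached (1/17) = 1. Collecting the sign flips along the way, the symbol is +1.

1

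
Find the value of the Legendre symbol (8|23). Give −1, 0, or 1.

Euler's criterion: (8/23) ≡ 8^11 (mod 23).
8^2 ≡ 18 (mod 23)
8^4 ≡ 2 (mod 23)
8^8 ≡ 4 (mod 23)
8^11 = 8^(8+2+1) ≡ 1 (mod 23).
Result is 1, so (8/23) = 1.

1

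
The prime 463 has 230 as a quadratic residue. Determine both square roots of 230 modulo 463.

34, 429

Since 463 ≡ 3 (mod 4), a square root of 230 is 230^((463+1)/4) = 230^116 mod 463.
Repeated squaring: 230^2≡118, 230^4≡34, 230^8≡230, 230^16≡118, 230^32≡34, 230^64≡230 (mod 463).
230^116 = 230^(64+32+16+4) ≡ 34 (mod 463).
Check: 34² = 1156 ≡ 230 (mod 463). The two roots are 34 and 429.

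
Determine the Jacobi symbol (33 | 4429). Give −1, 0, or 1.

-1

Reciprocity: 33 ≡ 1 and 4429 ≡ 1 (mod 4), so (33/4429) = +(4429/33).
Reduce top mod 33: now compute (7/33).
Reciprocity: 7 ≡ 3 and 33 ≡ 1 (mod 4), so (7/33) = +(33/7).
Reduce top mod 7: now compute (5/7).
Reciprocity: 5 ≡ 1 and 7 ≡ 3 (mod 4), so (5/7) = +(7/5).
Reduce top mod 5: now compute (2/5).
Pull out 2: since 5 ≡ 5 (mod 8), (2/5) = -1.
Reached (1/5) = 1. Collecting the sign flips along the way, the symbol is -1.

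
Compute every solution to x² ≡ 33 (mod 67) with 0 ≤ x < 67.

10, 57

Since 67 ≡ 3 (mod 4), a square root of 33 is 33^((67+1)/4) = 33^17 mod 67.
Repeated squaring: 33^2≡17, 33^4≡21, 33^8≡39, 33^16≡47 (mod 67).
33^17 = 33^(16+1) ≡ 10 (mod 67).
Check: 10² = 100 ≡ 33 (mod 67). The two roots are 10 and 57.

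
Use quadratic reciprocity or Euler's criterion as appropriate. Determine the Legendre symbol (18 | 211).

Euler's criterion: (18/211) ≡ 18^105 (mod 211).
18^2 ≡ 113 (mod 211)
18^4 ≡ 109 (mod 211)
18^8 ≡ 65 (mod 211)
18^16 ≡ 5 (mod 211)
18^32 ≡ 25 (mod 211)
18^64 ≡ 203 (mod 211)
18^105 = 18^(64+32+8+1) ≡ 210 (mod 211).
Result is 210 ≡ −1, so (18/211) = −1.

-1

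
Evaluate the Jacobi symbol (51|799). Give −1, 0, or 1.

Reciprocity: 51 ≡ 3 and 799 ≡ 3 (mod 4), so (51/799) = −(799/51).
Reduce top mod 51: now compute (34/51).
Pull out 2: since 51 ≡ 3 (mod 8), (2/51) = -1.
Reciprocity: 17 ≡ 1 and 51 ≡ 3 (mod 4), so (17/51) = +(51/17).
Reduce top mod 17: now compute (0/17).
Top reduces to 0: gcd > 1, so the symbol is 0.

0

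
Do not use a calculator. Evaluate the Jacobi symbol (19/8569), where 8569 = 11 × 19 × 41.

0

Reciprocity: 19 ≡ 3 and 8569 ≡ 1 (mod 4), so (19/8569) = +(8569/19).
Reduce top mod 19: now compute (0/19).
Top reduces to 0: gcd > 1, so the symbol is 0.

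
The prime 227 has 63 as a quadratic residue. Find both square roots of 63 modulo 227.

Since 227 ≡ 3 (mod 4), a square root of 63 is 63^((227+1)/4) = 63^57 mod 227.
Repeated squaring: 63^2≡110, 63^4≡69, 63^8≡221, 63^16≡36, 63^32≡161 (mod 227).
63^57 = 63^(32+16+8+1) ≡ 116 (mod 227).
Check: 116² = 13456 ≡ 63 (mod 227). The two roots are 111 and 116.

111, 116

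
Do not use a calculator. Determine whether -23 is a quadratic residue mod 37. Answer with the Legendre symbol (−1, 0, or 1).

Euler's criterion: (-23/37) ≡ 14^18 (mod 37).
14^2 ≡ 11 (mod 37)
14^4 ≡ 10 (mod 37)
14^8 ≡ 26 (mod 37)
14^16 ≡ 10 (mod 37)
14^18 = 14^(16+2) ≡ 36 (mod 37).
Result is 36 ≡ −1, so (-23/37) = −1.

-1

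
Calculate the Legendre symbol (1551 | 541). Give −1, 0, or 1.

-1

Euler's criterion: (1551/541) ≡ 469^270 (mod 541).
469^2 ≡ 315 (mod 541)
469^4 ≡ 222 (mod 541)
469^8 ≡ 53 (mod 541)
469^16 ≡ 104 (mod 541)
469^32 ≡ 537 (mod 541)
469^64 ≡ 16 (mod 541)
469^128 ≡ 256 (mod 541)
469^256 ≡ 75 (mod 541)
469^270 = 469^(256+8+4+2) ≡ 540 (mod 541).
Result is 540 ≡ −1, so (1551/541) = −1.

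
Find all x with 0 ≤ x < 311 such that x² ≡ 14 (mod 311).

90, 221

Since 311 ≡ 3 (mod 4), a square root of 14 is 14^((311+1)/4) = 14^78 mod 311.
Repeated squaring: 14^2≡196, 14^4≡163, 14^8≡134, 14^16≡229, 14^32≡193, 14^64≡240 (mod 311).
14^78 = 14^(64+8+4+2) ≡ 90 (mod 311).
Check: 90² = 8100 ≡ 14 (mod 311). The two roots are 90 and 221.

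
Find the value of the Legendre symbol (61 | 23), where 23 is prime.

First reduce: 61 ≡ 15 (mod 23).
Reciprocity: 15 ≡ 3 and 23 ≡ 3 (mod 4), so (15/23) = −(23/15).
Reduce top mod 15: now compute (8/15).
Pull out 2^3: since 15 ≡ 7 (mod 8), (2/15) = +1, so (2/15)^3 = +1.
Reached (1/15) = 1. Collecting the sign flips along the way, the symbol is -1.

-1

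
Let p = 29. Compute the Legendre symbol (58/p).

0

First reduce: 58 ≡ 0 (mod 29).
Top reduces to 0: gcd > 1, so the symbol is 0.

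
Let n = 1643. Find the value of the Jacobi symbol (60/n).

Pull out 2^2: since 1643 ≡ 3 (mod 8), (2/1643) = -1, so (2/1643)^2 = +1.
Reciprocity: 15 ≡ 3 and 1643 ≡ 3 (mod 4), so (15/1643) = −(1643/15).
Reduce top mod 15: now compute (8/15).
Pull out 2^3: since 15 ≡ 7 (mod 8), (2/15) = +1, so (2/15)^3 = +1.
Reached (1/15) = 1. Collecting the sign flips along the way, the symbol is -1.

-1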